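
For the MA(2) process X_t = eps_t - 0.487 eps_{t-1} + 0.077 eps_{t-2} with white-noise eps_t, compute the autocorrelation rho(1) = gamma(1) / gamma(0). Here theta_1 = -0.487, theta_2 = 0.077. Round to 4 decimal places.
\rho(1) = -0.4219

For an MA(q) process with theta_0 = 1, the autocovariance is
  gamma(k) = sigma^2 * sum_{i=0..q-k} theta_i * theta_{i+k},
and rho(k) = gamma(k) / gamma(0). Sigma^2 cancels.
  numerator   = (1)*(-0.487) + (-0.487)*(0.077) = -0.524499.
  denominator = (1)^2 + (-0.487)^2 + (0.077)^2 = 1.243098.
  rho(1) = -0.524499 / 1.243098 = -0.4219.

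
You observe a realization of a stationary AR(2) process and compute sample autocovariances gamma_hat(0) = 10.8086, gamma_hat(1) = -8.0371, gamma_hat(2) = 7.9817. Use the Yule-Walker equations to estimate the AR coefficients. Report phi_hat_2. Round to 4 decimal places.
\hat\phi_{2} = 0.4150

The Yule-Walker equations for an AR(p) process read, in matrix form,
  Gamma_p phi = r_p,   with   (Gamma_p)_{ij} = gamma(|i - j|),
                       (r_p)_i = gamma(i),   i,j = 1..p.
Substitute the sample gammas (Toeplitz matrix and right-hand side of size 2):
  Gamma_p = [[10.8086, -8.0371], [-8.0371, 10.8086]]
  r_p     = [-8.0371, 7.9817]
Written out:
  10.8086 phi_1 - 8.0371 phi_2 = -8.0371
  -8.0371 phi_1 + 10.8086 phi_2 = 7.9817
Solve by Cramer's rule:
  det = gamma(0)^2 - gamma(1)^2 = (10.8086)^2 - (-8.0371)^2 = 116.82583396 - 64.59497641 = 52.23085755
  phi_hat_1 = [gamma(1) gamma(0) - gamma(1) gamma(2)] / det = [(-8.0371)(10.8086) - (-8.0371)(7.9817)] / 52.23085755 = -22.72007799 / 52.23085755 = -0.435
  phi_hat_2 = [gamma(0) gamma(2) - gamma(1)^2] / det = [(10.8086)(7.9817) - (-8.0371)^2] / 52.23085755 = 21.67602621 / 52.23085755 = 0.415
So phi_hat = [-0.4350, 0.4150].
Therefore phi_hat_2 = 0.4150.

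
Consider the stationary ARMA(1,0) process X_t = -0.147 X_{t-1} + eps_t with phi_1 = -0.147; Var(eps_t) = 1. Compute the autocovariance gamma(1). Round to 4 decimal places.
\gamma(1) = -0.1502

Multiply the model equation by X_{t-k} and take expectations. With theta_0 = psi_0 = 1 and psi_j the MA(infinity) weights, this gives
  gamma(k) - sum_i phi_i gamma(k-i) = c_k,
  c_k = sigma^2 * sum_{j=k..q} theta_j psi_{j-k}   (c_k = 0 for k > q),
using gamma(-m) = gamma(m).
Pure AR (q = 0): c_0 = sigma^2 = 1, c_k = 0 for k >= 1.
Equations for k = 0 and k = 1 (AR order 1):
  gamma(0) = phi_1 gamma(1) + c_0
  gamma(1) = phi_1 gamma(0) + c_1
Substituting the second into the first: gamma(0) (1 - phi_1^2) = c_0 + phi_1 c_1, so
  gamma(0) = c_0 / (1 - phi_1^2) = 1 / (1 - (-0.147)^2) = 1 / 0.978391 = 1.022086.
  gamma(1) = phi_1 gamma(0) = (-0.147)(1.022086) = -0.150247.
Therefore gamma(1) = -0.1502 (to 4 decimal places).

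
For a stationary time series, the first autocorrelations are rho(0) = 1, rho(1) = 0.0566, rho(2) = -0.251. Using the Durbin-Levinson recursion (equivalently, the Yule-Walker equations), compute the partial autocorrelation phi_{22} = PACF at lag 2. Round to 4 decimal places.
\phi_{22} = -0.2550

The PACF at lag k is phi_{kk}, the last component of the solution
to the Yule-Walker system G_k phi = r_k where
  (G_k)_{ij} = rho(|i - j|), (r_k)_i = rho(i), i,j = 1..k.
Equivalently, Durbin-Levinson gives phi_{kk} iteratively:
  phi_{11} = rho(1)
  phi_{kk} = [rho(k) - sum_{j=1..k-1} phi_{k-1,j} rho(k-j)]
            / [1 - sum_{j=1..k-1} phi_{k-1,j} rho(j)],
  phi_{k,j} = phi_{k-1,j} - phi_{kk} phi_{k-1,k-j},  j = 1..k-1.
Step k = 1:
  phi_11 = rho(1) = 0.0566.
Step k = 2:
  phi_22 = [rho(2) - phi_11 rho(1)] / [1 - phi_11 rho(1)] = [-0.251 - (0.0566)(0.0566)] / [1 - (0.0566)(0.0566)]
         = -0.25420356 / 0.99679644 = -0.255.
Therefore phi_{22} = -0.2550.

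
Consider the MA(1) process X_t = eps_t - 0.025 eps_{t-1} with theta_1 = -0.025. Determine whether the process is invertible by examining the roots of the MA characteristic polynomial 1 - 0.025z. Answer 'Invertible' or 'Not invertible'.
\text{Invertible}

The MA(q) characteristic polynomial is P(z) = 1 - 0.025z.
Invertibility requires all roots to lie outside the unit circle, i.e. |z| > 1 for every root.
This is linear in z: 1 + (-0.025) z = 0  =>  z = -1/(-0.025) = 40,  |z| = 40.
Moduli of all roots: 40.0000.
All moduli strictly greater than 1? Yes.
Verdict: Invertible.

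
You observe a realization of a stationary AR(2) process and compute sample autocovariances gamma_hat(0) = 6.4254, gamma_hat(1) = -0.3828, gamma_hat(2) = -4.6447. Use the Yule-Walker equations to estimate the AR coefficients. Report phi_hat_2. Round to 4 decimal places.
\hat\phi_{2} = -0.7290

The Yule-Walker equations for an AR(p) process read, in matrix form,
  Gamma_p phi = r_p,   with   (Gamma_p)_{ij} = gamma(|i - j|),
                       (r_p)_i = gamma(i),   i,j = 1..p.
Substitute the sample gammas (Toeplitz matrix and right-hand side of size 2):
  Gamma_p = [[6.4254, -0.3828], [-0.3828, 6.4254]]
  r_p     = [-0.3828, -4.6447]
Written out:
  6.4254 phi_1 - 0.3828 phi_2 = -0.3828
  -0.3828 phi_1 + 6.4254 phi_2 = -4.6447
Solve by Cramer's rule:
  det = gamma(0)^2 - gamma(1)^2 = (6.4254)^2 - (-0.3828)^2 = 41.28576516 - 0.14653584 = 41.13922932
  phi_hat_1 = [gamma(1) gamma(0) - gamma(1) gamma(2)] / det = [(-0.3828)(6.4254) - (-0.3828)(-4.6447)] / 41.13922932 = -4.23763428 / 41.13922932 = -0.103
  phi_hat_2 = [gamma(0) gamma(2) - gamma(1)^2] / det = [(6.4254)(-4.6447) - (-0.3828)^2] / 41.13922932 = -29.99059122 / 41.13922932 = -0.729
So phi_hat = [-0.1030, -0.7290].
Therefore phi_hat_2 = -0.7290.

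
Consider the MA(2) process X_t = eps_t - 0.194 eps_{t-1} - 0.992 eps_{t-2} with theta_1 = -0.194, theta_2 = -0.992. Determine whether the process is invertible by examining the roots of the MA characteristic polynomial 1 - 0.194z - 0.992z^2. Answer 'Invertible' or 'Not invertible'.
\text{Not invertible}

The MA(q) characteristic polynomial is P(z) = 1 - 0.194z - 0.992z^2.
Invertibility requires all roots to lie outside the unit circle, i.e. |z| > 1 for every root.
Set 1 + (-0.194) z + (-0.992) z^2 = 0, i.e. a z^2 + b z + c = 0 with a = -0.992, b = -0.194, c = 1.
Discriminant D = b^2 - 4ac = (-0.194)^2 - 4*(-0.992)*1 = 0.037636 - (-3.968) = 4.005636.
D >= 0, so the roots are real: z = (-b +/- sqrt(D)) / (2a) = (0.194 +/- 2.001409) / (-1.984).
  z_1 = (0.194 + 2.001409) / (-1.984) = -1.1066,   |z_1| = 1.1066.
  z_2 = (0.194 - 2.001409) / (-1.984) = 0.911,   |z_2| = 0.911.
Moduli of all roots: 1.1066, 0.9110.
All moduli strictly greater than 1? No.
Verdict: Not invertible.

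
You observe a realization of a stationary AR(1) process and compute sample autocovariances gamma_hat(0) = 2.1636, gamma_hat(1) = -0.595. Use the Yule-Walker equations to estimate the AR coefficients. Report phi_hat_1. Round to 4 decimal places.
\hat\phi_{1} = -0.2750

The Yule-Walker equations for an AR(p) process read, in matrix form,
  Gamma_p phi = r_p,   with   (Gamma_p)_{ij} = gamma(|i - j|),
                       (r_p)_i = gamma(i),   i,j = 1..p.
Substitute the sample gammas (Toeplitz matrix and right-hand side of size 1):
  Gamma_p = [[2.1636]]
  r_p     = [-0.595]
With p = 1 this is the single equation gamma(0) phi_1 = gamma(1):
  phi_hat_1 = gamma(1) / gamma(0) = -0.595 / 2.1636 = -0.2750.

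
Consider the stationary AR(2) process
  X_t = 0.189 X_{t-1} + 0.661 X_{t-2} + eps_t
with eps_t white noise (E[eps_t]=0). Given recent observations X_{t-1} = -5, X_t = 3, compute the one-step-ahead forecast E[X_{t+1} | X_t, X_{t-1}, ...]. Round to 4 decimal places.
E[X_{t+1} \mid \mathcal F_t] = -2.7380

For an AR(p) model X_t = c + sum_i phi_i X_{t-i} + eps_t, the
one-step-ahead conditional mean is
  E[X_{t+1} | X_t, ...] = c + sum_i phi_i X_{t+1-i}.
Substitute known values:
  E[X_{t+1} | ...] = (0.189) * (3) + (0.661) * (-5)
                   = -2.7380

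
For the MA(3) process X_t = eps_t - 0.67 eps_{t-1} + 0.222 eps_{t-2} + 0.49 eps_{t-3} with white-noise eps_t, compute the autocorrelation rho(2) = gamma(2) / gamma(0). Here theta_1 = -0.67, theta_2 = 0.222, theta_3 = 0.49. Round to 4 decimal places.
\rho(2) = -0.0612

For an MA(q) process with theta_0 = 1, the autocovariance is
  gamma(k) = sigma^2 * sum_{i=0..q-k} theta_i * theta_{i+k},
and rho(k) = gamma(k) / gamma(0). Sigma^2 cancels.
  numerator   = (1)*(0.222) + (-0.67)*(0.49) = -0.1063.
  denominator = (1)^2 + (-0.67)^2 + (0.222)^2 + (0.49)^2 = 1.738284.
  rho(2) = -0.1063 / 1.738284 = -0.0612.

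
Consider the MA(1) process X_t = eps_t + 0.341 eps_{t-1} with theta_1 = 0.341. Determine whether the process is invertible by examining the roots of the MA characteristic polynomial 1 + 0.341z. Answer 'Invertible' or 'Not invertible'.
\text{Invertible}

The MA(q) characteristic polynomial is P(z) = 1 + 0.341z.
Invertibility requires all roots to lie outside the unit circle, i.e. |z| > 1 for every root.
This is linear in z: 1 + (0.341) z = 0  =>  z = -1/(0.341) = -2.932551,  |z| = 2.932551.
Moduli of all roots: 2.9326.
All moduli strictly greater than 1? Yes.
Verdict: Invertible.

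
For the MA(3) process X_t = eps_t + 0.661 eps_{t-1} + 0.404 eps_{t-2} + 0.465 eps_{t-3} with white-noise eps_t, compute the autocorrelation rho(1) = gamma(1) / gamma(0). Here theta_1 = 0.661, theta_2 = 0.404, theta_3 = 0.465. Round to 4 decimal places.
\rho(1) = 0.6144

For an MA(q) process with theta_0 = 1, the autocovariance is
  gamma(k) = sigma^2 * sum_{i=0..q-k} theta_i * theta_{i+k},
and rho(k) = gamma(k) / gamma(0). Sigma^2 cancels.
  numerator   = (1)*(0.661) + (0.661)*(0.404) + (0.404)*(0.465) = 1.115904.
  denominator = (1)^2 + (0.661)^2 + (0.404)^2 + (0.465)^2 = 1.816362.
  rho(1) = 1.115904 / 1.816362 = 0.6144.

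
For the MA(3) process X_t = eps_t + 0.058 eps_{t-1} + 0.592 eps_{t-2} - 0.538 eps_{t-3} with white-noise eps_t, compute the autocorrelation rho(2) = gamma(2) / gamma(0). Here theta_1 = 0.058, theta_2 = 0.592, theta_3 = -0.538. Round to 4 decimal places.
\rho(2) = 0.3413

For an MA(q) process with theta_0 = 1, the autocovariance is
  gamma(k) = sigma^2 * sum_{i=0..q-k} theta_i * theta_{i+k},
and rho(k) = gamma(k) / gamma(0). Sigma^2 cancels.
  numerator   = (1)*(0.592) + (0.058)*(-0.538) = 0.560796.
  denominator = (1)^2 + (0.058)^2 + (0.592)^2 + (-0.538)^2 = 1.643272.
  rho(2) = 0.560796 / 1.643272 = 0.3413.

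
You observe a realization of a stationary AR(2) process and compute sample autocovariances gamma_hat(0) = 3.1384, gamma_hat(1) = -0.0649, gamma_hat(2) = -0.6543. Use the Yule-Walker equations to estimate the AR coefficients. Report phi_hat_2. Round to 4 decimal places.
\hat\phi_{2} = -0.2090

The Yule-Walker equations for an AR(p) process read, in matrix form,
  Gamma_p phi = r_p,   with   (Gamma_p)_{ij} = gamma(|i - j|),
                       (r_p)_i = gamma(i),   i,j = 1..p.
Substitute the sample gammas (Toeplitz matrix and right-hand side of size 2):
  Gamma_p = [[3.1384, -0.0649], [-0.0649, 3.1384]]
  r_p     = [-0.0649, -0.6543]
Written out:
  3.1384 phi_1 - 0.0649 phi_2 = -0.0649
  -0.0649 phi_1 + 3.1384 phi_2 = -0.6543
Solve by Cramer's rule:
  det = gamma(0)^2 - gamma(1)^2 = (3.1384)^2 - (-0.0649)^2 = 9.84955456 - 0.00421201 = 9.84534255
  phi_hat_1 = [gamma(1) gamma(0) - gamma(1) gamma(2)] / det = [(-0.0649)(3.1384) - (-0.0649)(-0.6543)] / 9.84534255 = -0.24614623 / 9.84534255 = -0.025
  phi_hat_2 = [gamma(0) gamma(2) - gamma(1)^2] / det = [(3.1384)(-0.6543) - (-0.0649)^2] / 9.84534255 = -2.05766713 / 9.84534255 = -0.209
So phi_hat = [-0.0250, -0.2090].
Therefore phi_hat_2 = -0.2090.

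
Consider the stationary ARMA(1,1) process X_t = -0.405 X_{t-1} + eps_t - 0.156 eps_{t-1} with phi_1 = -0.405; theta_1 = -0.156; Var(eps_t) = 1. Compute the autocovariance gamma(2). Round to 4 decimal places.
\gamma(2) = 0.2890

Multiply the model equation by X_{t-k} and take expectations. With theta_0 = psi_0 = 1 and psi_j the MA(infinity) weights, this gives
  gamma(k) - sum_i phi_i gamma(k-i) = c_k,
  c_k = sigma^2 * sum_{j=k..q} theta_j psi_{j-k}   (c_k = 0 for k > q),
using gamma(-m) = gamma(m).
psi-weights needed (psi_j = theta_j + sum_i phi_i psi_{j-i}):
  psi_1 = theta_1 + phi_1 = -0.156 + (-0.405) = -0.561
Right-hand sides:
  c_0 = sigma^2 (1 + theta_1 psi_1) = 1 * (1 + (-0.156)(-0.561)) = 1 * 1.087516 = 1.087516
  c_1 = sigma^2 theta_1 = 1 * (-0.156) = -0.156
  c_2 = 0
Equations for k = 0 and k = 1 (AR order 1):
  gamma(0) = phi_1 gamma(1) + c_0
  gamma(1) = phi_1 gamma(0) + c_1
Substituting the second into the first: gamma(0) (1 - phi_1^2) = c_0 + phi_1 c_1, so
  gamma(0) = (c_0 + phi_1 c_1) / (1 - phi_1^2) = (1.087516 + (-0.405)(-0.156)) / (1 - (-0.405)^2) = 1.150696 / 0.835975 = 1.376472.
  gamma(1) = phi_1 gamma(0) + c_1 = (-0.405)(1.376472) + (-0.156) = -0.713471.
For k = 2 (> q): gamma(2) = phi_1 gamma(1) = (-0.405)(-0.713471) = 0.288956.
Therefore gamma(2) = 0.2890 (to 4 decimal places).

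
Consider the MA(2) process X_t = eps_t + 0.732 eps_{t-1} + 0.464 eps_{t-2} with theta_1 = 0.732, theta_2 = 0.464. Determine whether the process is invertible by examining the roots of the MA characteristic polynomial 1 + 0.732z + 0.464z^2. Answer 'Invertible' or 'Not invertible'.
\text{Invertible}

The MA(q) characteristic polynomial is P(z) = 1 + 0.732z + 0.464z^2.
Invertibility requires all roots to lie outside the unit circle, i.e. |z| > 1 for every root.
Set 1 + (0.732) z + (0.464) z^2 = 0, i.e. a z^2 + b z + c = 0 with a = 0.464, b = 0.732, c = 1.
Discriminant D = b^2 - 4ac = (0.732)^2 - 4*(0.464)*1 = 0.535824 - (1.856) = -1.320176.
D < 0, so the roots are the complex-conjugate pair z = (-b +/- i sqrt(-D)) / (2a) = -0.7888 +/- 1.2381i.
For a conjugate pair |z|^2 = z * conj(z) = (product of roots) = c/a = 1/(0.464) = 2.155172, so |z| = sqrt(2.155172) = 1.4681 for both roots.
Moduli of all roots: 1.4681, 1.4681.
All moduli strictly greater than 1? Yes.
Verdict: Invertible.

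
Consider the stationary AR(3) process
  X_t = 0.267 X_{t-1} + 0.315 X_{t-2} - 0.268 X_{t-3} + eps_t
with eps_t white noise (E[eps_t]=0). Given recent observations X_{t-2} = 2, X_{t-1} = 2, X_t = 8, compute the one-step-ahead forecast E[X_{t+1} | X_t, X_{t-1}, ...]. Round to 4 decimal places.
E[X_{t+1} \mid \mathcal F_t] = 2.2300

For an AR(p) model X_t = c + sum_i phi_i X_{t-i} + eps_t, the
one-step-ahead conditional mean is
  E[X_{t+1} | X_t, ...] = c + sum_i phi_i X_{t+1-i}.
Substitute known values:
  E[X_{t+1} | ...] = (0.267) * (8) + (0.315) * (2) + (-0.268) * (2)
                   = 2.2300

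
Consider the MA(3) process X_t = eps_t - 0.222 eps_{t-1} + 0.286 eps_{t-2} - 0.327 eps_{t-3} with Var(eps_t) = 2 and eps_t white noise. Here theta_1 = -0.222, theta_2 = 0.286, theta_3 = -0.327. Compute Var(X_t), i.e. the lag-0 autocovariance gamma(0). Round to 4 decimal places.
\gamma(0) = 2.4760

For an MA(q) process X_t = eps_t + sum_i theta_i eps_{t-i} with
Var(eps_t) = sigma^2, the variance is
  gamma(0) = sigma^2 * (1 + sum_i theta_i^2).
  sum_i theta_i^2 = (-0.222)^2 + (0.286)^2 + (-0.327)^2 = 0.049284 + 0.081796 + 0.106929 = 0.238009.
  gamma(0) = 2 * (1 + 0.238009) = 2 * 1.238009 = 2.476018, which rounds to 2.4760.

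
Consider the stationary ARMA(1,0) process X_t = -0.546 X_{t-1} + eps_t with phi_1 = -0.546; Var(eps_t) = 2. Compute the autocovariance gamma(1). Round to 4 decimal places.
\gamma(1) = -1.5558

Multiply the model equation by X_{t-k} and take expectations. With theta_0 = psi_0 = 1 and psi_j the MA(infinity) weights, this gives
  gamma(k) - sum_i phi_i gamma(k-i) = c_k,
  c_k = sigma^2 * sum_{j=k..q} theta_j psi_{j-k}   (c_k = 0 for k > q),
using gamma(-m) = gamma(m).
Pure AR (q = 0): c_0 = sigma^2 = 2, c_k = 0 for k >= 1.
Equations for k = 0 and k = 1 (AR order 1):
  gamma(0) = phi_1 gamma(1) + c_0
  gamma(1) = phi_1 gamma(0) + c_1
Substituting the second into the first: gamma(0) (1 - phi_1^2) = c_0 + phi_1 c_1, so
  gamma(0) = c_0 / (1 - phi_1^2) = 2 / (1 - (-0.546)^2) = 2 / 0.701884 = 2.849474.
  gamma(1) = phi_1 gamma(0) = (-0.546)(2.849474) = -1.555813.
Therefore gamma(1) = -1.5558 (to 4 decimal places).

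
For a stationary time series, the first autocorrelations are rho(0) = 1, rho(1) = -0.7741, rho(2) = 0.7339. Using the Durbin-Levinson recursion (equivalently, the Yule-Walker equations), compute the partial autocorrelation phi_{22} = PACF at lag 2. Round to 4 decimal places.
\phi_{22} = 0.3360

The PACF at lag k is phi_{kk}, the last component of the solution
to the Yule-Walker system G_k phi = r_k where
  (G_k)_{ij} = rho(|i - j|), (r_k)_i = rho(i), i,j = 1..k.
Equivalently, Durbin-Levinson gives phi_{kk} iteratively:
  phi_{11} = rho(1)
  phi_{kk} = [rho(k) - sum_{j=1..k-1} phi_{k-1,j} rho(k-j)]
            / [1 - sum_{j=1..k-1} phi_{k-1,j} rho(j)],
  phi_{k,j} = phi_{k-1,j} - phi_{kk} phi_{k-1,k-j},  j = 1..k-1.
Step k = 1:
  phi_11 = rho(1) = -0.7741.
Step k = 2:
  phi_22 = [rho(2) - phi_11 rho(1)] / [1 - phi_11 rho(1)] = [0.7339 - (-0.7741)(-0.7741)] / [1 - (-0.7741)(-0.7741)]
         = 0.13466919 / 0.40076919 = 0.336.
Therefore phi_{22} = 0.3360.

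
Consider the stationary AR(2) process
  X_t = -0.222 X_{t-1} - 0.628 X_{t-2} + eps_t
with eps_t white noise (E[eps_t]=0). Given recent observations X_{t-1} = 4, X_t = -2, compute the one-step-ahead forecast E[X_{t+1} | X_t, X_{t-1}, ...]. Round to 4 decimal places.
E[X_{t+1} \mid \mathcal F_t] = -2.0680

For an AR(p) model X_t = c + sum_i phi_i X_{t-i} + eps_t, the
one-step-ahead conditional mean is
  E[X_{t+1} | X_t, ...] = c + sum_i phi_i X_{t+1-i}.
Substitute known values:
  E[X_{t+1} | ...] = (-0.222) * (-2) + (-0.628) * (4)
                   = -2.0680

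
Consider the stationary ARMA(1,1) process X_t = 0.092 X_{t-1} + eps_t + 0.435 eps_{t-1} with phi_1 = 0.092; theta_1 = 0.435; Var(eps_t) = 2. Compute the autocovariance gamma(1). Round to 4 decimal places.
\gamma(1) = 1.1055

Multiply the model equation by X_{t-k} and take expectations. With theta_0 = psi_0 = 1 and psi_j the MA(infinity) weights, this gives
  gamma(k) - sum_i phi_i gamma(k-i) = c_k,
  c_k = sigma^2 * sum_{j=k..q} theta_j psi_{j-k}   (c_k = 0 for k > q),
using gamma(-m) = gamma(m).
psi-weights needed (psi_j = theta_j + sum_i phi_i psi_{j-i}):
  psi_1 = theta_1 + phi_1 = 0.435 + (0.092) = 0.527
Right-hand sides:
  c_0 = sigma^2 (1 + theta_1 psi_1) = 2 * (1 + (0.435)(0.527)) = 2 * 1.229245 = 2.45849
  c_1 = sigma^2 theta_1 = 2 * (0.435) = 0.87
  c_2 = 0
Equations for k = 0 and k = 1 (AR order 1):
  gamma(0) = phi_1 gamma(1) + c_0
  gamma(1) = phi_1 gamma(0) + c_1
Substituting the second into the first: gamma(0) (1 - phi_1^2) = c_0 + phi_1 c_1, so
  gamma(0) = (c_0 + phi_1 c_1) / (1 - phi_1^2) = (2.45849 + (0.092)(0.87)) / (1 - (0.092)^2) = 2.53853 / 0.991536 = 2.5602.
  gamma(1) = phi_1 gamma(0) + c_1 = (0.092)(2.5602) + (0.87) = 1.105538.
Therefore gamma(1) = 1.1055 (to 4 decimal places).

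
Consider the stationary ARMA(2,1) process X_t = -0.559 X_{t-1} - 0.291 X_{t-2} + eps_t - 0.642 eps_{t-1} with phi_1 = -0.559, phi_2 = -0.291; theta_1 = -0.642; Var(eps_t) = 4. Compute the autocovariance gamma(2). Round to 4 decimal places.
\gamma(2) = 0.5937

Multiply the model equation by X_{t-k} and take expectations. With theta_0 = psi_0 = 1 and psi_j the MA(infinity) weights, this gives
  gamma(k) - sum_i phi_i gamma(k-i) = c_k,
  c_k = sigma^2 * sum_{j=k..q} theta_j psi_{j-k}   (c_k = 0 for k > q),
using gamma(-m) = gamma(m).
psi-weights needed (psi_j = theta_j + sum_i phi_i psi_{j-i}):
  psi_1 = theta_1 + phi_1 = -0.642 + (-0.559) = -1.201
Right-hand sides:
  c_0 = sigma^2 (1 + theta_1 psi_1) = 4 * (1 + (-0.642)(-1.201)) = 4 * 1.771042 = 7.084168
  c_1 = sigma^2 theta_1 = 4 * (-0.642) = -2.568
  c_2 = 0
Equations for k = 0, 1, 2 (AR order 2, c_2 = 0):
  (E0) gamma(0) = phi_1 gamma(1) + phi_2 gamma(2) + c_0
  (E1) gamma(1) = phi_1 gamma(0) + phi_2 gamma(1) + c_1
  (E2) gamma(2) = phi_1 gamma(1) + phi_2 gamma(0)
From (E1): gamma(1) = A gamma(0) + B with
  A = phi_1 / (1 - phi_2) = -0.559 / 1.291 = -0.432998,   B = c_1 / (1 - phi_2) = -2.568 / 1.291 = -1.989156.
Insert (E2) into (E0): gamma(0) (1 - phi_2^2) = phi_1 (1 + phi_2) gamma(1) + c_0.
  phi_1 (1 + phi_2) = (-0.559)(0.709) = -0.396331,   1 - phi_2^2 = 0.915319.
Replace gamma(1) by A gamma(0) + B and collect gamma(0):
  gamma(0) [0.915319 - (-0.396331)(-0.432998)] = (-0.396331)(-1.989156) + 7.084168
  gamma(0) * 0.743709 = 7.872532
  gamma(0) = 7.872532 / 0.743709 = 10.585506.
  gamma(1) = A gamma(0) + B = (-0.432998)(10.585506) + (-1.989156) = -6.572655.
  gamma(2) = phi_1 gamma(1) + phi_2 gamma(0) = (-0.559)(-6.572655) + (-0.291)(10.585506) = 0.593732.
Therefore gamma(2) = 0.5937 (to 4 decimal places).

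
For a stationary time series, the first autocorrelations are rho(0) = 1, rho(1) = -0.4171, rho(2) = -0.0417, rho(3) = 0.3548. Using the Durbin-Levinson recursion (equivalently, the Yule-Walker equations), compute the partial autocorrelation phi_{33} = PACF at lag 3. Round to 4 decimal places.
\phi_{33} = 0.2910

The PACF at lag k is phi_{kk}, the last component of the solution
to the Yule-Walker system G_k phi = r_k where
  (G_k)_{ij} = rho(|i - j|), (r_k)_i = rho(i), i,j = 1..k.
Equivalently, Durbin-Levinson gives phi_{kk} iteratively:
  phi_{11} = rho(1)
  phi_{kk} = [rho(k) - sum_{j=1..k-1} phi_{k-1,j} rho(k-j)]
            / [1 - sum_{j=1..k-1} phi_{k-1,j} rho(j)],
  phi_{k,j} = phi_{k-1,j} - phi_{kk} phi_{k-1,k-j},  j = 1..k-1.
Step k = 1:
  phi_11 = rho(1) = -0.4171.
Step k = 2:
  phi_22 = [rho(2) - phi_11 rho(1)] / [1 - phi_11 rho(1)] = [-0.0417 - (-0.4171)(-0.4171)] / [1 - (-0.4171)(-0.4171)]
         = -0.21567241 / 0.82602759 = -0.261096.
  Update: phi_21 = phi_11 - phi_22 phi_11 = -0.4171 - (-0.261096)(-0.4171) = -0.526003.
Step k = 3:
  phi_33 = [rho(3) - phi_21 rho(2) - phi_22 rho(1)] / [1 - phi_21 rho(1) - phi_22 rho(2)]
    numerator   = 0.3548 - (-0.526003)(-0.0417) - (-0.261096)(-0.4171) = 0.22396257
    denominator = 1 - (-0.526003)(-0.4171) - (-0.261096)(-0.0417) = 0.76971641
  phi_33 = 0.22396257 / 0.76971641 = 0.291.
Therefore phi_{33} = 0.2910.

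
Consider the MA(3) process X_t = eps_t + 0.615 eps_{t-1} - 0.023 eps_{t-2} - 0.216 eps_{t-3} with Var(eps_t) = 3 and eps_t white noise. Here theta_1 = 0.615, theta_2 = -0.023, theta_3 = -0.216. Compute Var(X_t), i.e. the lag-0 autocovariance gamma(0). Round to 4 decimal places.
\gamma(0) = 4.2762

For an MA(q) process X_t = eps_t + sum_i theta_i eps_{t-i} with
Var(eps_t) = sigma^2, the variance is
  gamma(0) = sigma^2 * (1 + sum_i theta_i^2).
  sum_i theta_i^2 = (0.615)^2 + (-0.023)^2 + (-0.216)^2 = 0.378225 + 0.000529 + 0.046656 = 0.42541.
  gamma(0) = 3 * (1 + 0.42541) = 3 * 1.42541 = 4.27623, which rounds to 4.2762.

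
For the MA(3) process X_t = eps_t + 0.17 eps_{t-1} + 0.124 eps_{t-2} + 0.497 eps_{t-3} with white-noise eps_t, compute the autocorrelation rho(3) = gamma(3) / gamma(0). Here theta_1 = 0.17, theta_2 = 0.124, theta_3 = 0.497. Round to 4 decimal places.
\rho(3) = 0.3849

For an MA(q) process with theta_0 = 1, the autocovariance is
  gamma(k) = sigma^2 * sum_{i=0..q-k} theta_i * theta_{i+k},
and rho(k) = gamma(k) / gamma(0). Sigma^2 cancels.
  numerator   = (1)*(0.497) = 0.497.
  denominator = (1)^2 + (0.17)^2 + (0.124)^2 + (0.497)^2 = 1.291285.
  rho(3) = 0.497 / 1.291285 = 0.3849.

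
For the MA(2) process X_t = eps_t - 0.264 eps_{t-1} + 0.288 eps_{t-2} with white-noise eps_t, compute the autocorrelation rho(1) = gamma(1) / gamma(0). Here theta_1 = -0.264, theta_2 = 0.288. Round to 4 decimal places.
\rho(1) = -0.2950

For an MA(q) process with theta_0 = 1, the autocovariance is
  gamma(k) = sigma^2 * sum_{i=0..q-k} theta_i * theta_{i+k},
and rho(k) = gamma(k) / gamma(0). Sigma^2 cancels.
  numerator   = (1)*(-0.264) + (-0.264)*(0.288) = -0.340032.
  denominator = (1)^2 + (-0.264)^2 + (0.288)^2 = 1.15264.
  rho(1) = -0.340032 / 1.15264 = -0.2950.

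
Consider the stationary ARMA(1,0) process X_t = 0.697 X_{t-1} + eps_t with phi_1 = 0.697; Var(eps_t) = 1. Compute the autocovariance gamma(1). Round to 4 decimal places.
\gamma(1) = 1.3555

Multiply the model equation by X_{t-k} and take expectations. With theta_0 = psi_0 = 1 and psi_j the MA(infinity) weights, this gives
  gamma(k) - sum_i phi_i gamma(k-i) = c_k,
  c_k = sigma^2 * sum_{j=k..q} theta_j psi_{j-k}   (c_k = 0 for k > q),
using gamma(-m) = gamma(m).
Pure AR (q = 0): c_0 = sigma^2 = 1, c_k = 0 for k >= 1.
Equations for k = 0 and k = 1 (AR order 1):
  gamma(0) = phi_1 gamma(1) + c_0
  gamma(1) = phi_1 gamma(0) + c_1
Substituting the second into the first: gamma(0) (1 - phi_1^2) = c_0 + phi_1 c_1, so
  gamma(0) = c_0 / (1 - phi_1^2) = 1 / (1 - (0.697)^2) = 1 / 0.514191 = 1.944803.
  gamma(1) = phi_1 gamma(0) = (0.697)(1.944803) = 1.355527.
Therefore gamma(1) = 1.3555 (to 4 decimal places).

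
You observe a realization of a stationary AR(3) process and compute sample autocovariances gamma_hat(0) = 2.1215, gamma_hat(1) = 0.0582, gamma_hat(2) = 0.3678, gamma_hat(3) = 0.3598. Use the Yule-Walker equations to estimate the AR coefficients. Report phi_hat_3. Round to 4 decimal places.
\hat\phi_{3} = 0.1660

The Yule-Walker equations for an AR(p) process read, in matrix form,
  Gamma_p phi = r_p,   with   (Gamma_p)_{ij} = gamma(|i - j|),
                       (r_p)_i = gamma(i),   i,j = 1..p.
Substitute the sample gammas (Toeplitz matrix and right-hand side of size 3):
  Gamma_p = [[2.1215, 0.0582, 0.3678], [0.0582, 2.1215, 0.0582], [0.3678, 0.0582, 2.1215]]
  r_p     = [0.0582, 0.3678, 0.3598]
Written out (R1..R3):
  (R1) 2.1215 phi_1 + 0.0582 phi_2 + 0.3678 phi_3 = 0.0582
  (R2) 0.0582 phi_1 + 2.1215 phi_2 + 0.0582 phi_3 = 0.3678
  (R3) 0.3678 phi_1 + 0.0582 phi_2 + 2.1215 phi_3 = 0.3598
Gaussian elimination:
  R2 <- R2 - (0.0582/2.1215) R1 = R2 - (0.027433) R1:  2.119903 phi_2 + 0.04811 phi_3 = 0.366203
  R3 <- R3 - (0.3678/2.1215) R1 = R3 - (0.173368) R1:  0.04811 phi_2 + 2.057735 phi_3 = 0.34971
  R3 <- R3 - (0.04811/2.119903) R2 = R3 - (0.022694) R2:  2.056643 phi_3 = 0.341399
Back-substitution:
  phi_hat_3 = 0.341399 / 2.056643 = 0.165998
  phi_hat_2 = (0.366203 - (0.04811)(0.165998)) / 2.119903 = 0.168978
  phi_hat_1 = (0.0582 - (0.0582)(0.168978) - (0.3678)(0.165998)) / 2.1215 = -0.005981
So phi_hat = [-0.0060, 0.1690, 0.1660].
Therefore phi_hat_3 = 0.1660.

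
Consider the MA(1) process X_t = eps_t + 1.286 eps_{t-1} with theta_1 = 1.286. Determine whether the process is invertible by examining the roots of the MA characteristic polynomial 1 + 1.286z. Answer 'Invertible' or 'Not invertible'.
\text{Not invertible}

The MA(q) characteristic polynomial is P(z) = 1 + 1.286z.
Invertibility requires all roots to lie outside the unit circle, i.e. |z| > 1 for every root.
This is linear in z: 1 + (1.286) z = 0  =>  z = -1/(1.286) = -0.777605,  |z| = 0.777605.
Moduli of all roots: 0.7776.
All moduli strictly greater than 1? No.
Verdict: Not invertible.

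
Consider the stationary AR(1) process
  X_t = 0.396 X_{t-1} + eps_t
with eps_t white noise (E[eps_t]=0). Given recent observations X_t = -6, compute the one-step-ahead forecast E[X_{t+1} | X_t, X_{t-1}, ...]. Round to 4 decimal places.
E[X_{t+1} \mid \mathcal F_t] = -2.3760

For an AR(p) model X_t = c + sum_i phi_i X_{t-i} + eps_t, the
one-step-ahead conditional mean is
  E[X_{t+1} | X_t, ...] = c + sum_i phi_i X_{t+1-i}.
Substitute known values:
  E[X_{t+1} | ...] = (0.396) * (-6)
                   = -2.3760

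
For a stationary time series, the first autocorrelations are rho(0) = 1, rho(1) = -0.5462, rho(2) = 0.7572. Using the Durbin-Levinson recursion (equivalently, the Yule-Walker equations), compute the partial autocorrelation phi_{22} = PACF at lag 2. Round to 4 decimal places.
\phi_{22} = 0.6540

The PACF at lag k is phi_{kk}, the last component of the solution
to the Yule-Walker system G_k phi = r_k where
  (G_k)_{ij} = rho(|i - j|), (r_k)_i = rho(i), i,j = 1..k.
Equivalently, Durbin-Levinson gives phi_{kk} iteratively:
  phi_{11} = rho(1)
  phi_{kk} = [rho(k) - sum_{j=1..k-1} phi_{k-1,j} rho(k-j)]
            / [1 - sum_{j=1..k-1} phi_{k-1,j} rho(j)],
  phi_{k,j} = phi_{k-1,j} - phi_{kk} phi_{k-1,k-j},  j = 1..k-1.
Step k = 1:
  phi_11 = rho(1) = -0.5462.
Step k = 2:
  phi_22 = [rho(2) - phi_11 rho(1)] / [1 - phi_11 rho(1)] = [0.7572 - (-0.5462)(-0.5462)] / [1 - (-0.5462)(-0.5462)]
         = 0.45886556 / 0.70166556 = 0.654.
Therefore phi_{22} = 0.6540.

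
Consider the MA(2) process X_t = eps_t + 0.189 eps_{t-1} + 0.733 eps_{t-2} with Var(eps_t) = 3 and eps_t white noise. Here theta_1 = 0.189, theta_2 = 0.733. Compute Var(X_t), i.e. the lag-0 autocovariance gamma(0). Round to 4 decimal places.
\gamma(0) = 4.7190

For an MA(q) process X_t = eps_t + sum_i theta_i eps_{t-i} with
Var(eps_t) = sigma^2, the variance is
  gamma(0) = sigma^2 * (1 + sum_i theta_i^2).
  sum_i theta_i^2 = (0.189)^2 + (0.733)^2 = 0.035721 + 0.537289 = 0.57301.
  gamma(0) = 3 * (1 + 0.57301) = 3 * 1.57301 = 4.71903, which rounds to 4.7190.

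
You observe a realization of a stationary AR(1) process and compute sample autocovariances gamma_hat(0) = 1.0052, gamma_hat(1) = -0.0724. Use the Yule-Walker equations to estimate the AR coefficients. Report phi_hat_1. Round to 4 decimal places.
\hat\phi_{1} = -0.0720

The Yule-Walker equations for an AR(p) process read, in matrix form,
  Gamma_p phi = r_p,   with   (Gamma_p)_{ij} = gamma(|i - j|),
                       (r_p)_i = gamma(i),   i,j = 1..p.
Substitute the sample gammas (Toeplitz matrix and right-hand side of size 1):
  Gamma_p = [[1.0052]]
  r_p     = [-0.0724]
With p = 1 this is the single equation gamma(0) phi_1 = gamma(1):
  phi_hat_1 = gamma(1) / gamma(0) = -0.0724 / 1.0052 = -0.0720.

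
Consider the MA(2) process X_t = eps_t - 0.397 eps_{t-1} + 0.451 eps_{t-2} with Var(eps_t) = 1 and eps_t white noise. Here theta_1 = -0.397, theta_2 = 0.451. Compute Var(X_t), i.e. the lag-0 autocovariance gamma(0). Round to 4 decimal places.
\gamma(0) = 1.3610

For an MA(q) process X_t = eps_t + sum_i theta_i eps_{t-i} with
Var(eps_t) = sigma^2, the variance is
  gamma(0) = sigma^2 * (1 + sum_i theta_i^2).
  sum_i theta_i^2 = (-0.397)^2 + (0.451)^2 = 0.157609 + 0.203401 = 0.36101.
  gamma(0) = 1 * (1 + 0.36101) = 1 * 1.36101 = 1.36101, which rounds to 1.3610.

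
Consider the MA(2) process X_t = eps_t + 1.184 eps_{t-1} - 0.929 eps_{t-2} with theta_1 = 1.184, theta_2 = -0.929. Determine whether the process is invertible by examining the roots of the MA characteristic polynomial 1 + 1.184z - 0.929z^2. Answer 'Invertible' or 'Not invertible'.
\text{Not invertible}

The MA(q) characteristic polynomial is P(z) = 1 + 1.184z - 0.929z^2.
Invertibility requires all roots to lie outside the unit circle, i.e. |z| > 1 for every root.
Set 1 + (1.184) z + (-0.929) z^2 = 0, i.e. a z^2 + b z + c = 0 with a = -0.929, b = 1.184, c = 1.
Discriminant D = b^2 - 4ac = (1.184)^2 - 4*(-0.929)*1 = 1.401856 - (-3.716) = 5.117856.
D >= 0, so the roots are real: z = (-b +/- sqrt(D)) / (2a) = (-1.184 +/- 2.262268) / (-1.858).
  z_1 = (-1.184 + 2.262268) / (-1.858) = -0.5803,   |z_1| = 0.5803.
  z_2 = (-1.184 - 2.262268) / (-1.858) = 1.8548,   |z_2| = 1.8548.
Moduli of all roots: 0.5803, 1.8548.
All moduli strictly greater than 1? No.
Verdict: Not invertible.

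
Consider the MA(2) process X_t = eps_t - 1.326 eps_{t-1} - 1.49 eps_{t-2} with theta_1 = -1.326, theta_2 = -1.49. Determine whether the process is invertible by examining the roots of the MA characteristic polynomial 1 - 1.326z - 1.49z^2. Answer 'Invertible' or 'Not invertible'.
\text{Not invertible}

The MA(q) characteristic polynomial is P(z) = 1 - 1.326z - 1.49z^2.
Invertibility requires all roots to lie outside the unit circle, i.e. |z| > 1 for every root.
Set 1 + (-1.326) z + (-1.49) z^2 = 0, i.e. a z^2 + b z + c = 0 with a = -1.49, b = -1.326, c = 1.
Discriminant D = b^2 - 4ac = (-1.326)^2 - 4*(-1.49)*1 = 1.758276 - (-5.96) = 7.718276.
D >= 0, so the roots are real: z = (-b +/- sqrt(D)) / (2a) = (1.326 +/- 2.778179) / (-2.98).
  z_1 = (1.326 + 2.778179) / (-2.98) = -1.3772,   |z_1| = 1.3772.
  z_2 = (1.326 - 2.778179) / (-2.98) = 0.4873,   |z_2| = 0.4873.
Moduli of all roots: 1.3772, 0.4873.
All moduli strictly greater than 1? No.
Verdict: Not invertible.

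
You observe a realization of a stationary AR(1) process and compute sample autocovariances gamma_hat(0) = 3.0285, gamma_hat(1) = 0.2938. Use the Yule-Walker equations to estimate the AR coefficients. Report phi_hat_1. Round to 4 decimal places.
\hat\phi_{1} = 0.0970

The Yule-Walker equations for an AR(p) process read, in matrix form,
  Gamma_p phi = r_p,   with   (Gamma_p)_{ij} = gamma(|i - j|),
                       (r_p)_i = gamma(i),   i,j = 1..p.
Substitute the sample gammas (Toeplitz matrix and right-hand side of size 1):
  Gamma_p = [[3.0285]]
  r_p     = [0.2938]
With p = 1 this is the single equation gamma(0) phi_1 = gamma(1):
  phi_hat_1 = gamma(1) / gamma(0) = 0.2938 / 3.0285 = 0.0970.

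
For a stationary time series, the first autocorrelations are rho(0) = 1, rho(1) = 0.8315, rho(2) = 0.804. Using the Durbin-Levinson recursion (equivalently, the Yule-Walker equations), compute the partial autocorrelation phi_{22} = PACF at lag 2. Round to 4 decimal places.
\phi_{22} = 0.3649

The PACF at lag k is phi_{kk}, the last component of the solution
to the Yule-Walker system G_k phi = r_k where
  (G_k)_{ij} = rho(|i - j|), (r_k)_i = rho(i), i,j = 1..k.
Equivalently, Durbin-Levinson gives phi_{kk} iteratively:
  phi_{11} = rho(1)
  phi_{kk} = [rho(k) - sum_{j=1..k-1} phi_{k-1,j} rho(k-j)]
            / [1 - sum_{j=1..k-1} phi_{k-1,j} rho(j)],
  phi_{k,j} = phi_{k-1,j} - phi_{kk} phi_{k-1,k-j},  j = 1..k-1.
Step k = 1:
  phi_11 = rho(1) = 0.8315.
Step k = 2:
  phi_22 = [rho(2) - phi_11 rho(1)] / [1 - phi_11 rho(1)] = [0.804 - (0.8315)(0.8315)] / [1 - (0.8315)(0.8315)]
         = 0.11260775 / 0.30860775 = 0.3649.
Therefore phi_{22} = 0.3649.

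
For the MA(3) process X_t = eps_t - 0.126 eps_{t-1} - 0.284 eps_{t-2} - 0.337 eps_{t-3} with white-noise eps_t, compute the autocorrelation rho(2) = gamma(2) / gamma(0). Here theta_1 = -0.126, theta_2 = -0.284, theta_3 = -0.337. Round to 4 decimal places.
\rho(2) = -0.1996

For an MA(q) process with theta_0 = 1, the autocovariance is
  gamma(k) = sigma^2 * sum_{i=0..q-k} theta_i * theta_{i+k},
and rho(k) = gamma(k) / gamma(0). Sigma^2 cancels.
  numerator   = (1)*(-0.284) + (-0.126)*(-0.337) = -0.241538.
  denominator = (1)^2 + (-0.126)^2 + (-0.284)^2 + (-0.337)^2 = 1.210101.
  rho(2) = -0.241538 / 1.210101 = -0.1996.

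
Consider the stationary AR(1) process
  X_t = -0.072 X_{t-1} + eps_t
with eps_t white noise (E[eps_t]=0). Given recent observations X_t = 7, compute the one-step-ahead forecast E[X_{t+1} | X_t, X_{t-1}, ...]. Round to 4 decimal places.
E[X_{t+1} \mid \mathcal F_t] = -0.5040

For an AR(p) model X_t = c + sum_i phi_i X_{t-i} + eps_t, the
one-step-ahead conditional mean is
  E[X_{t+1} | X_t, ...] = c + sum_i phi_i X_{t+1-i}.
Substitute known values:
  E[X_{t+1} | ...] = (-0.072) * (7)
                   = -0.5040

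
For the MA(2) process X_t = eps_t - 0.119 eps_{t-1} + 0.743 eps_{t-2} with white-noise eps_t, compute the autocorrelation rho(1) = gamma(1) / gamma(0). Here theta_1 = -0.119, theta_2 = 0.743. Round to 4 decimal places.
\rho(1) = -0.1324

For an MA(q) process with theta_0 = 1, the autocovariance is
  gamma(k) = sigma^2 * sum_{i=0..q-k} theta_i * theta_{i+k},
and rho(k) = gamma(k) / gamma(0). Sigma^2 cancels.
  numerator   = (1)*(-0.119) + (-0.119)*(0.743) = -0.207417.
  denominator = (1)^2 + (-0.119)^2 + (0.743)^2 = 1.56621.
  rho(1) = -0.207417 / 1.56621 = -0.1324.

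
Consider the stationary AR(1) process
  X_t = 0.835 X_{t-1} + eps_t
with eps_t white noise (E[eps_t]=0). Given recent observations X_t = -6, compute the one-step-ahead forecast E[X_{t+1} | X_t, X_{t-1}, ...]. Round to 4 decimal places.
E[X_{t+1} \mid \mathcal F_t] = -5.0100

For an AR(p) model X_t = c + sum_i phi_i X_{t-i} + eps_t, the
one-step-ahead conditional mean is
  E[X_{t+1} | X_t, ...] = c + sum_i phi_i X_{t+1-i}.
Substitute known values:
  E[X_{t+1} | ...] = (0.835) * (-6)
                   = -5.0100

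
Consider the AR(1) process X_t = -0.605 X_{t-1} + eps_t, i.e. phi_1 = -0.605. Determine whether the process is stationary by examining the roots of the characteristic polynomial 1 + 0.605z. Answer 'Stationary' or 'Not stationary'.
\text{Stationary}

The AR(p) characteristic polynomial is P(z) = 1 + 0.605z.
Stationarity requires all roots to lie outside the unit circle, i.e. |z| > 1 for every root.
This is linear in z: 1 + (0.605) z = 0  =>  z = -1/(0.605) = -1.652893,  |z| = 1.652893.
Moduli of all roots: 1.6529.
All moduli strictly greater than 1? Yes.
Verdict: Stationary.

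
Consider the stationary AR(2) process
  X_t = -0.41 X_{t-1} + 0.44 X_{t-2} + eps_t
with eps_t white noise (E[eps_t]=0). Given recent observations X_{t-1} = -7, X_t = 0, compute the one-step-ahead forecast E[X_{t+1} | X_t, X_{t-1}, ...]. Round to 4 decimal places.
E[X_{t+1} \mid \mathcal F_t] = -3.0800

For an AR(p) model X_t = c + sum_i phi_i X_{t-i} + eps_t, the
one-step-ahead conditional mean is
  E[X_{t+1} | X_t, ...] = c + sum_i phi_i X_{t+1-i}.
Substitute known values:
  E[X_{t+1} | ...] = (-0.41) * (0) + (0.44) * (-7)
                   = -3.0800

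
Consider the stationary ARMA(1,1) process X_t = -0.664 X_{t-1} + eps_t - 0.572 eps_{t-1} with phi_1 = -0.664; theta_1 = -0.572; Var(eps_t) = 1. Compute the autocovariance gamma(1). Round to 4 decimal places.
\gamma(1) = -3.0503

Multiply the model equation by X_{t-k} and take expectations. With theta_0 = psi_0 = 1 and psi_j the MA(infinity) weights, this gives
  gamma(k) - sum_i phi_i gamma(k-i) = c_k,
  c_k = sigma^2 * sum_{j=k..q} theta_j psi_{j-k}   (c_k = 0 for k > q),
using gamma(-m) = gamma(m).
psi-weights needed (psi_j = theta_j + sum_i phi_i psi_{j-i}):
  psi_1 = theta_1 + phi_1 = -0.572 + (-0.664) = -1.236
Right-hand sides:
  c_0 = sigma^2 (1 + theta_1 psi_1) = 1 * (1 + (-0.572)(-1.236)) = 1 * 1.706992 = 1.706992
  c_1 = sigma^2 theta_1 = 1 * (-0.572) = -0.572
  c_2 = 0
Equations for k = 0 and k = 1 (AR order 1):
  gamma(0) = phi_1 gamma(1) + c_0
  gamma(1) = phi_1 gamma(0) + c_1
Substituting the second into the first: gamma(0) (1 - phi_1^2) = c_0 + phi_1 c_1, so
  gamma(0) = (c_0 + phi_1 c_1) / (1 - phi_1^2) = (1.706992 + (-0.664)(-0.572)) / (1 - (-0.664)^2) = 2.0868 / 0.559104 = 3.7324.
  gamma(1) = phi_1 gamma(0) + c_1 = (-0.664)(3.7324) + (-0.572) = -3.050314.
Therefore gamma(1) = -3.0503 (to 4 decimal places).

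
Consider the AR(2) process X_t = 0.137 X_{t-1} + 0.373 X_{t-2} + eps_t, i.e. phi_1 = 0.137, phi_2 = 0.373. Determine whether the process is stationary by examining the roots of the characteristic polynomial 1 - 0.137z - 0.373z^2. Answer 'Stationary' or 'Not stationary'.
\text{Stationary}

The AR(p) characteristic polynomial is P(z) = 1 - 0.137z - 0.373z^2.
Stationarity requires all roots to lie outside the unit circle, i.e. |z| > 1 for every root.
Set 1 + (-0.137) z + (-0.373) z^2 = 0, i.e. a z^2 + b z + c = 0 with a = -0.373, b = -0.137, c = 1.
Discriminant D = b^2 - 4ac = (-0.137)^2 - 4*(-0.373)*1 = 0.018769 - (-1.492) = 1.510769.
D >= 0, so the roots are real: z = (-b +/- sqrt(D)) / (2a) = (0.137 +/- 1.229133) / (-0.746).
  z_1 = (0.137 + 1.229133) / (-0.746) = -1.8313,   |z_1| = 1.8313.
  z_2 = (0.137 - 1.229133) / (-0.746) = 1.464,   |z_2| = 1.464.
Moduli of all roots: 1.8313, 1.4640.
All moduli strictly greater than 1? Yes.
Verdict: Stationary.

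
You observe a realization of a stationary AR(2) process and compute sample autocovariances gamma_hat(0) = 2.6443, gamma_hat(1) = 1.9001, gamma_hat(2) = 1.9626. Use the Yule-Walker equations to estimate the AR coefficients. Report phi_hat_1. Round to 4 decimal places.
\hat\phi_{1} = 0.3830

The Yule-Walker equations for an AR(p) process read, in matrix form,
  Gamma_p phi = r_p,   with   (Gamma_p)_{ij} = gamma(|i - j|),
                       (r_p)_i = gamma(i),   i,j = 1..p.
Substitute the sample gammas (Toeplitz matrix and right-hand side of size 2):
  Gamma_p = [[2.6443, 1.9001], [1.9001, 2.6443]]
  r_p     = [1.9001, 1.9626]
Written out:
  2.6443 phi_1 + 1.9001 phi_2 = 1.9001
  1.9001 phi_1 + 2.6443 phi_2 = 1.9626
Solve by Cramer's rule:
  det = gamma(0)^2 - gamma(1)^2 = (2.6443)^2 - (1.9001)^2 = 6.99232249 - 3.61038001 = 3.38194248
  phi_hat_1 = [gamma(1) gamma(0) - gamma(1) gamma(2)] / det = [(1.9001)(2.6443) - (1.9001)(1.9626)] / 3.38194248 = 1.29529817 / 3.38194248 = 0.383
  phi_hat_2 = [gamma(0) gamma(2) - gamma(1)^2] / det = [(2.6443)(1.9626) - (1.9001)^2] / 3.38194248 = 1.57932317 / 3.38194248 = 0.467
So phi_hat = [0.3830, 0.4670].
Therefore phi_hat_1 = 0.3830.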